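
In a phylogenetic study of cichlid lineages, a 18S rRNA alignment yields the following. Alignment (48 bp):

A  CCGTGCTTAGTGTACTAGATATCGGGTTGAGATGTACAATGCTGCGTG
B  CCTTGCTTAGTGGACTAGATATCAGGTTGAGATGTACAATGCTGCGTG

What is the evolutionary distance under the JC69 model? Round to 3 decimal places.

The sequences differ at 3 of 48 sites (3, 13, 24), so p = 3/48 = 0.0625.
d = −(3/4) ln(1 − 4p/3) = −0.75 ln(1 − 0.083333) = −0.75 ln(0.916667)
  = −0.75 × (-0.087011) = 0.065258 substitutions/site.

0.065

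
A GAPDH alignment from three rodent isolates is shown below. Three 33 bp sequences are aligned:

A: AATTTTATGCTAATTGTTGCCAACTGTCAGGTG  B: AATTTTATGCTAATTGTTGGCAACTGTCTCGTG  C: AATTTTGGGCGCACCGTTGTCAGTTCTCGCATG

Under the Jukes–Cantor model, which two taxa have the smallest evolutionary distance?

A–B: 3/33 differ, p = 0.091, d = 0.097.
A–C: 13/33 differ, p = 0.394, d = 0.559.
B–C: 12/33 differ, p = 0.364, d = 0.497.
The smallest distance is between A and B.

A and B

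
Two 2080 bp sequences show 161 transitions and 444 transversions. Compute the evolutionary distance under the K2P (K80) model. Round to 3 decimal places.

0.369

P = 161/2080 ≈ 0.077404 and Q = 444/2080 ≈ 0.213462.
Under the Kimura two-parameter model, d = −½ ln(1 − 2P − Q) − ¼ ln(1 − 2Q).
1 − 2P − Q = 0.63173, giving −½ ln(0.63173) = 0.229647.
1 − 2Q = 0.573076, giving −¼ ln(0.573076) = 0.139184.
d = 0.229647 + 0.139184 = 0.368831.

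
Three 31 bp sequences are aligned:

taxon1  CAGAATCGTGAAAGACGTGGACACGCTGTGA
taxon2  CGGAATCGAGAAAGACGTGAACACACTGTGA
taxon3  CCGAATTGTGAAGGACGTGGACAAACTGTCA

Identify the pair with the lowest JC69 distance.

taxon1 and taxon2

taxon1–taxon2: 4/31 differ, p = 0.129, d = 0.142.
taxon1–taxon3: 6/31 differ, p = 0.194, d = 0.224.
taxon2–taxon3: 7/31 differ, p = 0.226, d = 0.269.
The smallest distance is between taxon1 and taxon2.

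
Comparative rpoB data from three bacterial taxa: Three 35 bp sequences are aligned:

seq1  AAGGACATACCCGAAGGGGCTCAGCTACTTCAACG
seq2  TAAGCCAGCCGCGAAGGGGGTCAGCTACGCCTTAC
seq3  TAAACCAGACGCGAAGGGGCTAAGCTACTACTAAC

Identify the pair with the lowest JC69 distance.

seq2 and seq3

seq1–seq2: 13/35 differ, p = 0.371, d = 0.513.
seq1–seq3: 11/35 differ, p = 0.314, d = 0.407.
seq2–seq3: 7/35 differ, p = 0.200, d = 0.233.
The smallest distance is between seq2 and seq3.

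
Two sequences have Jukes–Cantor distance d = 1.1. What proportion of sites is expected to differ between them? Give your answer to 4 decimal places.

0.5770

p = (3/4)(1 − e^(−4d/3)) = 0.75 × (1 − e^(-1.466667)) = 0.75 × (1 − 0.230693) = 0.576980.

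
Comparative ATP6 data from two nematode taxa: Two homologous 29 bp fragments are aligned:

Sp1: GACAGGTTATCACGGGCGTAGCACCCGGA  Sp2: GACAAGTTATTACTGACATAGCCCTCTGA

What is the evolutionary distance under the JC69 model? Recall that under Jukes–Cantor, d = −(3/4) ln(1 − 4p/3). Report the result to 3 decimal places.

0.344

The sequences differ at 8 of 29 sites (5, 11, 14, 16, 18, 23, 25, 27), so p = 8/29 ≈ 0.275862.
d = −(3/4) ln(1 − 4p/3) = −0.75 ln(1 − 0.367816) = −0.75 ln(0.632184)
  = −0.75 × (-0.458575) = 0.343931 substitutions/site.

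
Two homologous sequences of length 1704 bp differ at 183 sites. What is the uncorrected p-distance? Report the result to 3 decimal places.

p = 183/1704 = 0.107394… ≈ 0.107 (to 3 d.p.).

0.107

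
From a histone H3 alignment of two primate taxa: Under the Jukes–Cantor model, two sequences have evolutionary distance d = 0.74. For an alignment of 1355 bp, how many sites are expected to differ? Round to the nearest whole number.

Invert JC69: p = (3/4)(1 − e^(−4d/3)) = 0.75 × (1 − e^(-0.986667)) = 0.75 × (1 − 0.372817) = 0.470387.
Expected differing sites = pL ≈ 0.470387 × 1355 = 637.374385 ≈ 637.

637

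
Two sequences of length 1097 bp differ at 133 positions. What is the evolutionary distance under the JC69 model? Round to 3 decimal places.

p = 133/1097 ≈ 0.12124.
d = −(3/4) ln(1 − 4p/3) = −0.75 ln(1 − 0.161653) = −0.75 ln(0.838347)
  = −0.75 × (-0.176323) = 0.132242 substitutions/site.

0.132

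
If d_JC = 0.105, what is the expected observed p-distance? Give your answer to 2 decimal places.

0.10

p = (3/4)(1 − e^(−4d/3)) = 0.75 × (1 − e^(-0.14)) = 0.75 × (1 − 0.869358) = 0.097982.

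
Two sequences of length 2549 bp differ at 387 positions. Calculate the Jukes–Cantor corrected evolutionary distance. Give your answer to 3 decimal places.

0.170

p = 387/2549 ≈ 0.151824.
d = −(3/4) ln(1 − 4p/3) = −0.75 ln(1 − 0.202432) = −0.75 ln(0.797568)
  = −0.75 × (-0.226188) = 0.169641 substitutions/site.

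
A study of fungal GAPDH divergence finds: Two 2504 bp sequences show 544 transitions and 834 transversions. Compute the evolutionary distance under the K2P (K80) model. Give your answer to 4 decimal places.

P = 544/2504 ≈ 0.217252 and Q = 834/2504 ≈ 0.333067.
Under the Kimura two-parameter model, d = −½ ln(1 − 2P − Q) − ¼ ln(1 − 2Q).
1 − 2P − Q = 0.232429, giving −½ ln(0.232429) = 0.729585.
1 − 2Q = 0.333866, giving −¼ ln(0.333866) = 0.274254.
d = 0.729585 + 0.274254 = 1.003839.

1.0038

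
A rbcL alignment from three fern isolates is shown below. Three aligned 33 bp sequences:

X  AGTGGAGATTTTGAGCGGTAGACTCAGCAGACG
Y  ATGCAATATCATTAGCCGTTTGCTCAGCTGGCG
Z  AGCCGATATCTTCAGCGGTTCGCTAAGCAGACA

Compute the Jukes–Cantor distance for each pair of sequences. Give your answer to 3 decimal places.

X–Y: 14/33 sites differ → p ≈ 0.424242, d = −0.75 ln(1 − 0.565656) = 0.625439 ≈ 0.625.
X–Z: 10/33 sites differ → p ≈ 0.30303, d = −0.75 ln(1 − 0.40404) = 0.388186 ≈ 0.388.
Y–Z: 11/33 sites differ → p ≈ 0.333333, d = −0.75 ln(1 − 0.444444) = 0.440839 ≈ 0.441.

d(X,Y) = 0.625, d(X,Z) = 0.388, d(Y,Z) = 0.441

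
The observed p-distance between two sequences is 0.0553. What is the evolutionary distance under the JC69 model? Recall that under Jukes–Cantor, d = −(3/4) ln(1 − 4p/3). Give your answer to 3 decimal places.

0.057

d = −(3/4) ln(1 − 4p/3) = −0.75 ln(1 − 0.073733) = −0.75 ln(0.926267)
  = −0.75 × (-0.076593) = 0.057445 substitutions/site.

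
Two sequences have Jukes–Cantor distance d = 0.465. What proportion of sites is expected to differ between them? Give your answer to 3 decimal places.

p = (3/4)(1 − e^(−4d/3)) = 0.75 × (1 − e^(-0.62)) = 0.75 × (1 − 0.537944) = 0.346542.

0.347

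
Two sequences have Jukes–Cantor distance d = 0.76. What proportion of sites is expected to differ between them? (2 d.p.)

p = (3/4)(1 − e^(−4d/3)) = 0.75 × (1 − e^(-1.013333)) = 0.75 × (1 − 0.363007) = 0.477745.

0.48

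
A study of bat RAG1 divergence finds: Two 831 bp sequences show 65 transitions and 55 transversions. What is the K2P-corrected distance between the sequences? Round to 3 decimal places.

P = 65/831 ≈ 0.078219 and Q = 55/831 ≈ 0.066185.
Under the Kimura two-parameter model, d = −½ ln(1 − 2P − Q) − ¼ ln(1 − 2Q).
1 − 2P − Q = 0.777377, giving −½ ln(0.777377) = 0.125915.
1 − 2Q = 0.86763, giving −¼ ln(0.86763) = 0.035497.
d = 0.125915 + 0.035497 = 0.161412.

0.161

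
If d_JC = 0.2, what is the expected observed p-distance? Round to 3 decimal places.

0.176

p = (3/4)(1 − e^(−4d/3)) = 0.75 × (1 − e^(-0.266667)) = 0.75 × (1 − 0.765928) = 0.175554.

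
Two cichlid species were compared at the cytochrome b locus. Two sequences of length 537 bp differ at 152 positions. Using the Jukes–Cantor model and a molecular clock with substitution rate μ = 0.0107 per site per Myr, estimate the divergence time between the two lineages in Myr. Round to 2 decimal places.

p = 152/537 ≈ 0.283054.
d = −(3/4) ln(1 − 4p/3) = −0.75 ln(1 − 0.377405) = −0.75 ln(0.622595)
  = −0.75 × (-0.473859) = 0.355394 substitutions/site.
Under a molecular clock d = 2μt, so t = d/(2μ) = 0.355394 / (2 × 0.0107) = 16.61 Myr.

16.61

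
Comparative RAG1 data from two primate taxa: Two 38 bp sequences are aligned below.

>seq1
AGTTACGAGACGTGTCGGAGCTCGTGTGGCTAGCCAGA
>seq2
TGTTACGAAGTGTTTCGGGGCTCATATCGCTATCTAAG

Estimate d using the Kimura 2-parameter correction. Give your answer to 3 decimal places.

Of 38 sites, 9 differences are transitions and 4 are transversions, so P = 9/38 ≈ 0.236842 and Q = 4/38 ≈ 0.105263.
Under the Kimura two-parameter model, d = −½ ln(1 − 2P − Q) − ¼ ln(1 − 2Q).
1 − 2P − Q = 0.421053, giving −½ ln(0.421053) = 0.432498.
1 − 2Q = 0.789474, giving −¼ ln(0.789474) = 0.059097.
d = 0.432498 + 0.059097 = 0.491595.

0.492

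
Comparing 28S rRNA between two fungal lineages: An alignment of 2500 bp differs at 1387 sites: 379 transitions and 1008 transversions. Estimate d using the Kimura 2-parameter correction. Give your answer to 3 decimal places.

P = 379/2500 = 0.1516 and Q = 1008/2500 = 0.4032.
Under the Kimura two-parameter model, d = −½ ln(1 − 2P − Q) − ¼ ln(1 − 2Q).
1 − 2P − Q = 0.2936, giving −½ ln(0.2936) = 0.612768.
1 − 2Q = 0.1936, giving −¼ ln(0.1936) = 0.410490.
d = 0.612768 + 0.410490 = 1.023258.

1.023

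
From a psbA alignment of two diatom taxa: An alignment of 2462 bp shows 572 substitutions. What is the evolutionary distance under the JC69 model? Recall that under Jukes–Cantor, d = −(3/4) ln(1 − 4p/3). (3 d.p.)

0.278

p = 572/2462 ≈ 0.232331.
d = −(3/4) ln(1 − 4p/3) = −0.75 ln(1 − 0.309775) = −0.75 ln(0.690225)
  = −0.75 × (-0.370738) = 0.278054 substitutions/site.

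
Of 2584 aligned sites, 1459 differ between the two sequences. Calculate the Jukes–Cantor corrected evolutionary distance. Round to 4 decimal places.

p = 1459/2584 ≈ 0.564628.
d = −(3/4) ln(1 − 4p/3) = −0.75 ln(1 − 0.752837) = −0.75 ln(0.247163)
  = −0.75 × (-1.397707) = 1.048280 substitutions/site.

1.0483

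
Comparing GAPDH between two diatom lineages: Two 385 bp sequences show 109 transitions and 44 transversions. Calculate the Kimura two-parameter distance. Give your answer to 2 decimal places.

P = 109/385 ≈ 0.283117 and Q = 44/385 ≈ 0.114286.
Under the Kimura two-parameter model, d = −½ ln(1 − 2P − Q) − ¼ ln(1 − 2Q).
1 − 2P − Q = 0.31948, giving −½ ln(0.31948) = 0.570530.
1 − 2Q = 0.771428, giving −¼ ln(0.771428) = 0.064878.
d = 0.570530 + 0.064878 = 0.635408.

0.64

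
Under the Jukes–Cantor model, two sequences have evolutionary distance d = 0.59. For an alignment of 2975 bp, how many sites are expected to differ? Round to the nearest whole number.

1215

Invert JC69: p = (3/4)(1 − e^(−4d/3)) = 0.75 × (1 − e^(-0.786667)) = 0.75 × (1 − 0.455360) = 0.408480.
Expected differing sites = pL ≈ 0.408480 × 2975 = 1215.228 ≈ 1215.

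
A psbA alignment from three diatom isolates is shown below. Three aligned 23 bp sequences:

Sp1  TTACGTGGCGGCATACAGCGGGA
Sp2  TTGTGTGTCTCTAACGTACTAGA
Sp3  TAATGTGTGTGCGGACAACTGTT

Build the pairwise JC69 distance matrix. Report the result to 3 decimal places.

Sp1–Sp2: 13/23 sites differ → p ≈ 0.565217, d = −0.75 ln(1 − 0.753623) = 1.050669 ≈ 1.051.
Sp1–Sp3: 11/23 sites differ → p ≈ 0.478261, d = −0.75 ln(1 − 0.637681) = 0.761423 ≈ 0.761.
Sp2–Sp3: 13/23 sites differ → p ≈ 0.565217, d = −0.75 ln(1 − 0.753623) = 1.050669 ≈ 1.051.

d(Sp1,Sp2) = 1.051, d(Sp1,Sp3) = 0.761, d(Sp2,Sp3) = 1.051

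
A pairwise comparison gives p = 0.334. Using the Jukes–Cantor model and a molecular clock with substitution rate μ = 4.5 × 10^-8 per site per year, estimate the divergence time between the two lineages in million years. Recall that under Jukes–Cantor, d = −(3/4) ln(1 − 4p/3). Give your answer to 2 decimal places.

d = −(3/4) ln(1 − 4p/3) = −0.75 ln(1 − 0.445333) = −0.75 ln(0.554667)
  = −0.75 × (-0.589387) = 0.442040 substitutions/site.
Under a molecular clock d = 2μt, so t = d/(2μ) = 0.442040 / (2 × 4.5 × 10^-8) = 4.91 million years.

4.91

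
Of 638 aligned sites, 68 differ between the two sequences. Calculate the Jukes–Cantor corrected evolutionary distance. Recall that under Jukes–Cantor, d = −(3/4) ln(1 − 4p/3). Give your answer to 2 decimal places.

p = 68/638 ≈ 0.106583.
d = −(3/4) ln(1 − 4p/3) = −0.75 ln(1 − 0.142111) = −0.75 ln(0.857889)
  = −0.75 × (-0.153281) = 0.114961 substitutions/site.

0.11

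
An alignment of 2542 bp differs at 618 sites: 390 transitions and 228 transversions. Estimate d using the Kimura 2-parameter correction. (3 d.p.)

P = 390/2542 ≈ 0.153423 and Q = 228/2542 ≈ 0.089693.
Under the Kimura two-parameter model, d = −½ ln(1 − 2P − Q) − ¼ ln(1 − 2Q).
1 − 2P − Q = 0.603461, giving −½ ln(0.603461) = 0.252537.
1 − 2Q = 0.820614, giving −¼ ln(0.820614) = 0.049426.
d = 0.252537 + 0.049426 = 0.301963.

0.302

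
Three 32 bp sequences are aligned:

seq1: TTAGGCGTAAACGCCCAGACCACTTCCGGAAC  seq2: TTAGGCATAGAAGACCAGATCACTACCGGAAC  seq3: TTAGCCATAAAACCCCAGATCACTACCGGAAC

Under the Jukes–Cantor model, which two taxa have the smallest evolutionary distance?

seq2 and seq3

seq1–seq2: 6/32 differ, p = 0.188, d = 0.216.
seq1–seq3: 6/32 differ, p = 0.188, d = 0.216.
seq2–seq3: 4/32 differ, p = 0.125, d = 0.137.
The smallest distance is between seq2 and seq3.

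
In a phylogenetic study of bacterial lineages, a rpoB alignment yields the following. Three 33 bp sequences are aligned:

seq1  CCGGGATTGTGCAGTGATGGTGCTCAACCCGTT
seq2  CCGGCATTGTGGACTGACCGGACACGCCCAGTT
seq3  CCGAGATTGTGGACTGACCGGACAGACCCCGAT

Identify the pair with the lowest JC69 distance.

seq2 and seq3

seq1–seq2: 11/33 differ, p = 0.333, d = 0.441.
seq1–seq3: 11/33 differ, p = 0.333, d = 0.441.
seq2–seq3: 6/33 differ, p = 0.182, d = 0.208.
The smallest distance is between seq2 and seq3.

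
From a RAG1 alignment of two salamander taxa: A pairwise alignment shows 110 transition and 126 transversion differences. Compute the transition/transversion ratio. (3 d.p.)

R = 110/126 = 0.873015… ≈ 0.873 (to 3 d.p.).

0.873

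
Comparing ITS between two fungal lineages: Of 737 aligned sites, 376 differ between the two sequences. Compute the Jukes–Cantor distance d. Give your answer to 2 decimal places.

0.86

p = 376/737 ≈ 0.510176.
d = −(3/4) ln(1 − 4p/3) = −0.75 ln(1 − 0.680235) = −0.75 ln(0.319765)
  = −0.75 × (-1.140169) = 0.855127 substitutions/site.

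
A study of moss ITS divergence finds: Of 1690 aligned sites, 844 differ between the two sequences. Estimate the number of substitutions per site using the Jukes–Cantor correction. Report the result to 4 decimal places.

0.8222

p = 844/1690 ≈ 0.499408.
d = −(3/4) ln(1 − 4p/3) = −0.75 ln(1 − 0.665877) = −0.75 ln(0.334123)
  = −0.75 × (-1.096246) = 0.822185 substitutions/site.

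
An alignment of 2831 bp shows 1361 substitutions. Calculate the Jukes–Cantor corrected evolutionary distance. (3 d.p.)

p = 1361/2831 ≈ 0.480749.
d = −(3/4) ln(1 − 4p/3) = −0.75 ln(1 − 0.640999) = −0.75 ln(0.359001)
  = −0.75 × (-1.024430) = 0.768323 substitutions/site.

0.768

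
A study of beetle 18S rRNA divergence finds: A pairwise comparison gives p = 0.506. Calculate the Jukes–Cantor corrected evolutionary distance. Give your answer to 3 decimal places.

d = −(3/4) ln(1 − 4p/3) = −0.75 ln(1 − 0.674667) = −0.75 ln(0.325333)
  = −0.75 × (-1.122906) = 0.842180 substitutions/site.

0.842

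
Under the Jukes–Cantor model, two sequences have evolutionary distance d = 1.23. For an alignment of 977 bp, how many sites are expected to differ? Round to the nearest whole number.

Invert JC69: p = (3/4)(1 − e^(−4d/3)) = 0.75 × (1 − e^(-1.64)) = 0.75 × (1 − 0.193980) = 0.604515.
Expected differing sites = pL ≈ 0.604515 × 977 = 590.611155 ≈ 591.

591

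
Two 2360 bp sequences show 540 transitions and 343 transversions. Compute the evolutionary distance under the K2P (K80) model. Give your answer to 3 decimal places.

0.548

P = 540/2360 ≈ 0.228814 and Q = 343/2360 ≈ 0.145339.
Under the Kimura two-parameter model, d = −½ ln(1 − 2P − Q) − ¼ ln(1 − 2Q).
1 − 2P − Q = 0.397033, giving −½ ln(0.397033) = 0.461868.
1 − 2Q = 0.709322, giving −¼ ln(0.709322) = 0.085861.
d = 0.461868 + 0.085861 = 0.547729.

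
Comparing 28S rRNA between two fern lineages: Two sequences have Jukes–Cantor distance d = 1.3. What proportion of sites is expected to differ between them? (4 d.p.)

p = (3/4)(1 − e^(−4d/3)) = 0.75 × (1 − e^(-1.733333)) = 0.75 × (1 − 0.176695) = 0.617479.

0.6175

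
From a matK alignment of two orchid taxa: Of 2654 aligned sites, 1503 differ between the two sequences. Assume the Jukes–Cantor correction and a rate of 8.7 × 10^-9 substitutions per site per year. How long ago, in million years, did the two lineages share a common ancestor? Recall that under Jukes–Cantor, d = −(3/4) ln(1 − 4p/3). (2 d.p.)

p = 1503/2654 ≈ 0.566315.
d = −(3/4) ln(1 − 4p/3) = −0.75 ln(1 − 0.755087) = −0.75 ln(0.244913)
  = −0.75 × (-1.406852) = 1.055139 substitutions/site.
Under a molecular clock d = 2μt, so t = d/(2μ) = 1.055139 / (2 × 8.7 × 10^-9) = 60.64 million years.

60.64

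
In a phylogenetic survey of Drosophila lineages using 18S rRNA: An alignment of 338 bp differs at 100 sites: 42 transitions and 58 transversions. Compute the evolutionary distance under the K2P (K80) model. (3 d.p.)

0.378

P = 42/338 ≈ 0.12426 and Q = 58/338 ≈ 0.171598.
Under the Kimura two-parameter model, d = −½ ln(1 − 2P − Q) − ¼ ln(1 − 2Q).
1 − 2P − Q = 0.579882, giving −½ ln(0.579882) = 0.272465.
1 − 2Q = 0.656804, giving −¼ ln(0.656804) = 0.105092.
d = 0.272465 + 0.105092 = 0.377557.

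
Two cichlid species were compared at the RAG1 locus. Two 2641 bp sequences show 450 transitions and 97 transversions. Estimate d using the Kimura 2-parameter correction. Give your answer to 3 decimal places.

P = 450/2641 ≈ 0.17039 and Q = 97/2641 ≈ 0.036729.
Under the Kimura two-parameter model, d = −½ ln(1 − 2P − Q) − ¼ ln(1 − 2Q).
1 − 2P − Q = 0.622491, giving −½ ln(0.622491) = 0.237013.
1 − 2Q = 0.926542, giving −¼ ln(0.926542) = 0.019074.
d = 0.237013 + 0.019074 = 0.256087.

0.256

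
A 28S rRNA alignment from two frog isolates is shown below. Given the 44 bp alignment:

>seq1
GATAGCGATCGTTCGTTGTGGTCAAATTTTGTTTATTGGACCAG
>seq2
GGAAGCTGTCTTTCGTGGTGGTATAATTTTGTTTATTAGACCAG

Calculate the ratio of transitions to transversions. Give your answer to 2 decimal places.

Transitions are A↔G and C↔T; transversions are all other mismatches.
Transitions: 3. Transversions: 6.
R = 3/6 = 0.50.

0.50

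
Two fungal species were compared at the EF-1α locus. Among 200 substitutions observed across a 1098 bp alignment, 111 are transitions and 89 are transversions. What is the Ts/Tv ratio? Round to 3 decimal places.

1.247

R = 111/89 = 1.247191… ≈ 1.247 (to 3 d.p.).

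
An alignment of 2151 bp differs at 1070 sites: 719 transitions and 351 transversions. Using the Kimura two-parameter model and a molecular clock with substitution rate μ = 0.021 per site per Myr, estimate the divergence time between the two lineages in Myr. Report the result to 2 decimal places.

P = 719/2151 ≈ 0.334263 and Q = 351/2151 ≈ 0.16318.
Under the Kimura two-parameter model, d = −½ ln(1 − 2P − Q) − ¼ ln(1 − 2Q).
1 − 2P − Q = 0.168294, giving −½ ln(0.168294) = 0.891021.
1 − 2Q = 0.67364, giving −¼ ln(0.67364) = 0.098765.
d = 0.891021 + 0.098765 = 0.989786.
Under a molecular clock d = 2μt, so t = d/(2μ) = 0.989786 / (2 × 0.021) = 23.57 Myr.

23.57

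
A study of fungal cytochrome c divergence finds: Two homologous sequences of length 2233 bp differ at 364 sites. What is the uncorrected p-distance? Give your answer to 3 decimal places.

0.163

p = 364/2233 = 0.163009… ≈ 0.163 (to 3 d.p.).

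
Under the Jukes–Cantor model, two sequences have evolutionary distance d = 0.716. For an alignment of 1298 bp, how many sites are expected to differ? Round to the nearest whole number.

599

Invert JC69: p = (3/4)(1 − e^(−4d/3)) = 0.75 × (1 − e^(-0.954667)) = 0.75 × (1 − 0.384940) = 0.461295.
Expected differing sites = pL ≈ 0.461295 × 1298 = 598.76091 ≈ 599.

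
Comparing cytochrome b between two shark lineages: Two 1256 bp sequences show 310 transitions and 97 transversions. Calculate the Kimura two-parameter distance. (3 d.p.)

P = 310/1256 ≈ 0.246815 and Q = 97/1256 ≈ 0.077229.
Under the Kimura two-parameter model, d = −½ ln(1 − 2P − Q) − ¼ ln(1 − 2Q).
1 − 2P − Q = 0.429141, giving −½ ln(0.429141) = 0.422985.
1 − 2Q = 0.845542, giving −¼ ln(0.845542) = 0.041944.
d = 0.422985 + 0.041944 = 0.464929.

0.465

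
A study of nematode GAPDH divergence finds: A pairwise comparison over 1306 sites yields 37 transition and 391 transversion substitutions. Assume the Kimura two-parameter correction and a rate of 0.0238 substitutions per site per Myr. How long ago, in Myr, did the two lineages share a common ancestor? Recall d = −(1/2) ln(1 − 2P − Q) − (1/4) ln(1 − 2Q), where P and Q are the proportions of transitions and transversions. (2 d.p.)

P = 37/1306 ≈ 0.028331 and Q = 391/1306 ≈ 0.299387.
Under the Kimura two-parameter model, d = −½ ln(1 − 2P − Q) − ¼ ln(1 − 2Q).
1 − 2P − Q = 0.643951, giving −½ ln(0.643951) = 0.220066.
1 − 2Q = 0.401226, giving −¼ ln(0.401226) = 0.228308.
d = 0.220066 + 0.228308 = 0.448374.
Under a molecular clock d = 2μt, so t = d/(2μ) = 0.448374 / (2 × 0.0238) = 9.42 Myr.

9.42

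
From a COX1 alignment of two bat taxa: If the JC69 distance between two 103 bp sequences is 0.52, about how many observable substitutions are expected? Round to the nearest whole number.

39

Invert JC69: p = (3/4)(1 − e^(−4d/3)) = 0.75 × (1 − e^(-0.693333)) = 0.75 × (1 − 0.499907) = 0.375070.
Expected differing sites = pL ≈ 0.375070 × 103 = 38.63221 ≈ 39.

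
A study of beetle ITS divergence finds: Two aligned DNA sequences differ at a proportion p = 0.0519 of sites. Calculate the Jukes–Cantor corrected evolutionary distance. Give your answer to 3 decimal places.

d = −(3/4) ln(1 − 4p/3) = −0.75 ln(1 − 0.0692) = −0.75 ln(0.9308)
  = −0.75 × (-0.071711) = 0.053783 substitutions/site.

0.054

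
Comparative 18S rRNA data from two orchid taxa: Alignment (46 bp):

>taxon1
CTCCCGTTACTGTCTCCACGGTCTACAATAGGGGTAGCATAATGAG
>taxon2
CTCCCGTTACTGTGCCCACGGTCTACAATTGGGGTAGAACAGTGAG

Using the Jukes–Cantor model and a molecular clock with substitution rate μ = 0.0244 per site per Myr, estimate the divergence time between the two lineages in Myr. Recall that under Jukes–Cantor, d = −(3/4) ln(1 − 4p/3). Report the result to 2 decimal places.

2.94

The sequences differ at 6 of 46 sites (14, 15, 30, 38, 40, 42), so p = 6/46 ≈ 0.130435.
d = −(3/4) ln(1 − 4p/3) = −0.75 ln(1 − 0.173913) = −0.75 ln(0.826087)
  = −0.75 × (-0.191055) = 0.143291 substitutions/site.
Under a molecular clock d = 2μt, so t = d/(2μ) = 0.143291 / (2 × 0.0244) = 2.94 Myr.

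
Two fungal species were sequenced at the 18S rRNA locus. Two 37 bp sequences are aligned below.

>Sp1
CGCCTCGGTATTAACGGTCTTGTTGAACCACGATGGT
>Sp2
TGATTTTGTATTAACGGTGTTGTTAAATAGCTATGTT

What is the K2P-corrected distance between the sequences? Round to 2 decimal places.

Of 37 sites, 6 differences are transitions and 6 are transversions, so P = 6/37 ≈ 0.162162 and Q = 6/37 ≈ 0.162162.
Under the Kimura two-parameter model, d = −½ ln(1 − 2P − Q) − ¼ ln(1 − 2Q).
1 − 2P − Q = 0.513514, giving −½ ln(0.513514) = 0.333239.
1 − 2Q = 0.675676, giving −¼ ln(0.675676) = 0.098010.
d = 0.333239 + 0.098010 = 0.431249.

0.43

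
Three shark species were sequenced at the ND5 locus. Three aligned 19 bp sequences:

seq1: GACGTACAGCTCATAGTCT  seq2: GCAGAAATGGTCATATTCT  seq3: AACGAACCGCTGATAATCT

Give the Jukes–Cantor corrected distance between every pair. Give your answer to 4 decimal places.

d(seq1,seq2) = 0.5068, d(seq1,seq3) = 0.3241, d(seq2,seq3) = 0.6181

seq1–seq2: 7/19 sites differ → p ≈ 0.368421, d = −0.75 ln(1 − 0.491228) = 0.506816 ≈ 0.5068.
seq1–seq3: 5/19 sites differ → p ≈ 0.263158, d = −0.75 ln(1 − 0.350877) = 0.324100 ≈ 0.3241.
seq2–seq3: 8/19 sites differ → p ≈ 0.421053, d = −0.75 ln(1 − 0.561404) = 0.618132 ≈ 0.6181.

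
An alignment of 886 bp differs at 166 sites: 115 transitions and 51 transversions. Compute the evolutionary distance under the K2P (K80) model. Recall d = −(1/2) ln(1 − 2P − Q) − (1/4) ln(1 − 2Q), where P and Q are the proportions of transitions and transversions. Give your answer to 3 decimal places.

P = 115/886 ≈ 0.129797 and Q = 51/886 ≈ 0.057562.
Under the Kimura two-parameter model, d = −½ ln(1 − 2P − Q) − ¼ ln(1 − 2Q).
1 − 2P − Q = 0.682844, giving −½ ln(0.682844) = 0.190744.
1 − 2Q = 0.884876, giving −¼ ln(0.884876) = 0.030577.
d = 0.190744 + 0.030577 = 0.221321.

0.221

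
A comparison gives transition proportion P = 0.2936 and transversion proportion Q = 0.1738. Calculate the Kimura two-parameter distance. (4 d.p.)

0.8224

Under the Kimura two-parameter model, d = −½ ln(1 − 2P − Q) − ¼ ln(1 − 2Q).
1 − 2P − Q = 0.239, giving −½ ln(0.239) = 0.715646.
1 − 2Q = 0.6524, giving −¼ ln(0.6524) = 0.106774.
d = 0.715646 + 0.106774 = 0.822420.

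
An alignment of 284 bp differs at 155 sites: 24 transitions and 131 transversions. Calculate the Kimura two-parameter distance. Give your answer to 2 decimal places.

P = 24/284 ≈ 0.084507 and Q = 131/284 ≈ 0.461268.
Under the Kimura two-parameter model, d = −½ ln(1 − 2P − Q) − ¼ ln(1 − 2Q).
1 − 2P − Q = 0.369718, giving −½ ln(0.369718) = 0.497507.
1 − 2Q = 0.077464, giving −¼ ln(0.077464) = 0.639485.
d = 0.497507 + 0.639485 = 1.136992.

1.14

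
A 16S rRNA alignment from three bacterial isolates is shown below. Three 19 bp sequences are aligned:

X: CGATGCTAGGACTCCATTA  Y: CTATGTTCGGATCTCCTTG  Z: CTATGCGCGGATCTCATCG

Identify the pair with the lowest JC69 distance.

Y and Z

X–Y: 8/19 differ, p = 0.421, d = 0.618.
X–Z: 8/19 differ, p = 0.421, d = 0.618.
Y–Z: 4/19 differ, p = 0.211, d = 0.247.
The smallest distance is between Y and Z.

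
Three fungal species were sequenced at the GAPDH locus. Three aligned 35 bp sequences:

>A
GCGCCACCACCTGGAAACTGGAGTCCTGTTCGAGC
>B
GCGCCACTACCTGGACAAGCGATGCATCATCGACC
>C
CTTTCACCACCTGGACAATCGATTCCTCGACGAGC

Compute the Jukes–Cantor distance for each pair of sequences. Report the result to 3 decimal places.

d(A,B) = 0.407, d(A,C) = 0.407, d(B,C) = 0.407

A–B: 11/35 sites differ → p ≈ 0.314286, d = −0.75 ln(1 − 0.419048) = 0.407315 ≈ 0.407.
A–C: 11/35 sites differ → p ≈ 0.314286, d = −0.75 ln(1 − 0.419048) = 0.407315 ≈ 0.407.
B–C: 11/35 sites differ → p ≈ 0.314286, d = −0.75 ln(1 − 0.419048) = 0.407315 ≈ 0.407.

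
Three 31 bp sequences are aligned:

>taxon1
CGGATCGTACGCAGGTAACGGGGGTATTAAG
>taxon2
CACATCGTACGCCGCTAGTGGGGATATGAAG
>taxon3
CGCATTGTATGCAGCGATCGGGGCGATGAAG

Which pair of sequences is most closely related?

taxon1 and taxon2

taxon1–taxon2: 8/31 differ, p = 0.258, d = 0.316.
taxon1–taxon3: 9/31 differ, p = 0.290, d = 0.367.
taxon2–taxon3: 9/31 differ, p = 0.290, d = 0.367.
The smallest distance is between taxon1 and taxon2.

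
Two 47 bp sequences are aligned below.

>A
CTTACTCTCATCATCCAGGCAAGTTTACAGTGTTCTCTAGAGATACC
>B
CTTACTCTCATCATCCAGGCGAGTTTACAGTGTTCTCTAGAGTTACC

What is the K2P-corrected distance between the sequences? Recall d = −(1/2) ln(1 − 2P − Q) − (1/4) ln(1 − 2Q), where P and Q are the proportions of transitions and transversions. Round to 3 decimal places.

0.044

Of 47 sites, 1 differences are transitions and 1 are transversions, so P = 1/47 ≈ 0.021277 and Q = 1/47 ≈ 0.021277.
Under the Kimura two-parameter model, d = −½ ln(1 − 2P − Q) − ¼ ln(1 − 2Q).
1 − 2P − Q = 0.936169, giving −½ ln(0.936169) = 0.032980.
1 − 2Q = 0.957446, giving −¼ ln(0.957446) = 0.010871.
d = 0.032980 + 0.010871 = 0.043851.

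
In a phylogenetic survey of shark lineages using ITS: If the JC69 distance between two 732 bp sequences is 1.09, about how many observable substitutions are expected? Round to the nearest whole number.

Invert JC69: p = (3/4)(1 − e^(−4d/3)) = 0.75 × (1 − e^(-1.453333)) = 0.75 × (1 − 0.233790) = 0.574658.
Expected differing sites = pL ≈ 0.574658 × 732 = 420.649656 ≈ 421.

421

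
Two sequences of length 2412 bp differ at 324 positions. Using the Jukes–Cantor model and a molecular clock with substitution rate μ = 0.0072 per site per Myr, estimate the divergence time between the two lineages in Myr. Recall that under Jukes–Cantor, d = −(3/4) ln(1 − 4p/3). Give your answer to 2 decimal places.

p = 324/2412 ≈ 0.134328.
d = −(3/4) ln(1 − 4p/3) = −0.75 ln(1 − 0.179104) = −0.75 ln(0.820896)
  = −0.75 × (-0.197359) = 0.148019 substitutions/site.
Under a molecular clock d = 2μt, so t = d/(2μ) = 0.148019 / (2 × 0.0072) = 10.28 Myr.

10.28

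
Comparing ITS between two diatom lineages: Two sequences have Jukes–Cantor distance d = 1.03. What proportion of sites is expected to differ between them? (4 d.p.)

p = (3/4)(1 − e^(−4d/3)) = 0.75 × (1 − e^(-1.373333)) = 0.75 × (1 − 0.253261) = 0.560054.

0.5601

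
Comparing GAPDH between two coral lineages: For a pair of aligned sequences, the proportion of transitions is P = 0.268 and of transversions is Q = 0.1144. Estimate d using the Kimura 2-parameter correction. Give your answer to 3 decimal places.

0.590

Under the Kimura two-parameter model, d = −½ ln(1 − 2P − Q) − ¼ ln(1 − 2Q).
1 − 2P − Q = 0.3496, giving −½ ln(0.3496) = 0.525483.
1 − 2Q = 0.7712, giving −¼ ln(0.7712) = 0.064952.
d = 0.525483 + 0.064952 = 0.590435.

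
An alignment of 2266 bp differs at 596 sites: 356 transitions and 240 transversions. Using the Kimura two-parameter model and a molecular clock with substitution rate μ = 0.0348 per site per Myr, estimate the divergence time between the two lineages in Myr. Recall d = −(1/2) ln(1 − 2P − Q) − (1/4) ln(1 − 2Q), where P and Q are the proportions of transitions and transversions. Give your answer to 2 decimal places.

4.77

P = 356/2266 ≈ 0.157105 and Q = 240/2266 ≈ 0.105914.
Under the Kimura two-parameter model, d = −½ ln(1 − 2P − Q) − ¼ ln(1 − 2Q).
1 − 2P − Q = 0.579876, giving −½ ln(0.579876) = 0.272470.
1 − 2Q = 0.788172, giving −¼ ln(0.788172) = 0.059510.
d = 0.272470 + 0.059510 = 0.331980.
Under a molecular clock d = 2μt, so t = d/(2μ) = 0.331980 / (2 × 0.0348) = 4.77 Myr.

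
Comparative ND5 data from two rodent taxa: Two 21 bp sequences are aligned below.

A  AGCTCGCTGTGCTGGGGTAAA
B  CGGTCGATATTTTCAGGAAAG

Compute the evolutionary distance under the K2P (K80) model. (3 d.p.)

Of 21 sites, 4 differences are transitions and 6 are transversions, so P = 4/21 ≈ 0.190476 and Q = 6/21 ≈ 0.285714.
Under the Kimura two-parameter model, d = −½ ln(1 − 2P − Q) − ¼ ln(1 − 2Q).
1 − 2P − Q = 0.333334, giving −½ ln(0.333334) = 0.549305.
1 − 2Q = 0.428572, giving −¼ ln(0.428572) = 0.211824.
d = 0.549305 + 0.211824 = 0.761129.

0.761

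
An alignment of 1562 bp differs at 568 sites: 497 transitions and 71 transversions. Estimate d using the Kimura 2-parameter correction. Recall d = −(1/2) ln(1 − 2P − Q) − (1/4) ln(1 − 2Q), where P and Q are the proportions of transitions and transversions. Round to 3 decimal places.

0.596

P = 497/1562 ≈ 0.318182 and Q = 71/1562 ≈ 0.045455.
Under the Kimura two-parameter model, d = −½ ln(1 − 2P − Q) − ¼ ln(1 − 2Q).
1 − 2P − Q = 0.318181, giving −½ ln(0.318181) = 0.572567.
1 − 2Q = 0.90909, giving −¼ ln(0.90909) = 0.023828.
d = 0.572567 + 0.023828 = 0.596395.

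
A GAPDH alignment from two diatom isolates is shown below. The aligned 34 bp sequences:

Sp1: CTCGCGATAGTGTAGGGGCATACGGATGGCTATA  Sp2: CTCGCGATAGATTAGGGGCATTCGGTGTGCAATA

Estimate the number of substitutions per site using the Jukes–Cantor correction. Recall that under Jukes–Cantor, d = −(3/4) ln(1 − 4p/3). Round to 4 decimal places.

0.2407

The sequences differ at 7 of 34 sites (11, 12, 22, 26, 27, 28, 31), so p = 7/34 ≈ 0.205882.
d = −(3/4) ln(1 − 4p/3) = −0.75 ln(1 − 0.274509) = −0.75 ln(0.725491)
  = −0.75 × (-0.320907) = 0.240680 substitutions/site.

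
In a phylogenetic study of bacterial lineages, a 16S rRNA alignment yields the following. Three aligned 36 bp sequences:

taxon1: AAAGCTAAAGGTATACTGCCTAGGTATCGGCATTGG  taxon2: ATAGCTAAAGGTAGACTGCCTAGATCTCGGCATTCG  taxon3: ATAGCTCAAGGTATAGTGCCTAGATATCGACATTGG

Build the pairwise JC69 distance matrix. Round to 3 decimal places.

d(taxon1,taxon2) = 0.154, d(taxon1,taxon3) = 0.154, d(taxon2,taxon3) = 0.188

taxon1–taxon2: 5/36 sites differ → p ≈ 0.138889, d = −0.75 ln(1 − 0.185185) = 0.153596 ≈ 0.154.
taxon1–taxon3: 5/36 sites differ → p ≈ 0.138889, d = −0.75 ln(1 − 0.185185) = 0.153596 ≈ 0.154.
taxon2–taxon3: 6/36 sites differ → p ≈ 0.166667, d = −0.75 ln(1 − 0.222223) = 0.188487 ≈ 0.188.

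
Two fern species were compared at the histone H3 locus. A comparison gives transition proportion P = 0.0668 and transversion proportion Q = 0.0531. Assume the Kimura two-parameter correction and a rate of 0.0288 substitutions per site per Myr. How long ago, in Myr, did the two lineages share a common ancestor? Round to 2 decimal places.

2.28

Under the Kimura two-parameter model, d = −½ ln(1 − 2P − Q) − ¼ ln(1 − 2Q).
1 − 2P − Q = 0.8133, giving −½ ln(0.8133) = 0.103328.
1 − 2Q = 0.8938, giving −¼ ln(0.8938) = 0.028068.
d = 0.103328 + 0.028068 = 0.131396.
Under a molecular clock d = 2μt, so t = d/(2μ) = 0.131396 / (2 × 0.0288) = 2.28 Myr.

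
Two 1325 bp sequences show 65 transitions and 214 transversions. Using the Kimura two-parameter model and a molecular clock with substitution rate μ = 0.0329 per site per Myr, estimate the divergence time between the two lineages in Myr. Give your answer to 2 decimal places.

P = 65/1325 ≈ 0.049057 and Q = 214/1325 ≈ 0.161509.
Under the Kimura two-parameter model, d = −½ ln(1 − 2P − Q) − ¼ ln(1 − 2Q).
1 − 2P − Q = 0.740377, giving −½ ln(0.740377) = 0.150298.
1 − 2Q = 0.676982, giving −¼ ln(0.676982) = 0.097528.
d = 0.150298 + 0.097528 = 0.247826.
Under a molecular clock d = 2μt, so t = d/(2μ) = 0.247826 / (2 × 0.0329) = 3.77 Myr.

3.77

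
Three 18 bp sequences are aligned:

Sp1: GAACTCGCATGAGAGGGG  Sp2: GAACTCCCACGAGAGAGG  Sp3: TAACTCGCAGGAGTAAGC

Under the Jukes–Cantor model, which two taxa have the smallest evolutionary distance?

Sp1–Sp2: 3/18 differ, p = 0.167, d = 0.188.
Sp1–Sp3: 6/18 differ, p = 0.333, d = 0.441.
Sp2–Sp3: 6/18 differ, p = 0.333, d = 0.441.
The smallest distance is between Sp1 and Sp2.

Sp1 and Sp2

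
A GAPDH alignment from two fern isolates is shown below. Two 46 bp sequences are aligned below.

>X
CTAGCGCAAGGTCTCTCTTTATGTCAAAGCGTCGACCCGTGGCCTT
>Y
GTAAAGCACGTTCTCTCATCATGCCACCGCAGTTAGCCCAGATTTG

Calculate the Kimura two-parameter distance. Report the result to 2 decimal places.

Of 46 sites, 8 differences are transitions and 13 are transversions, so P = 8/46 ≈ 0.173913 and Q = 13/46 ≈ 0.282609.
Under the Kimura two-parameter model, d = −½ ln(1 − 2P − Q) − ¼ ln(1 − 2Q).
1 − 2P − Q = 0.369565, giving −½ ln(0.369565) = 0.497714.
1 − 2Q = 0.434782, giving −¼ ln(0.434782) = 0.208228.
d = 0.497714 + 0.208228 = 0.705942.

0.71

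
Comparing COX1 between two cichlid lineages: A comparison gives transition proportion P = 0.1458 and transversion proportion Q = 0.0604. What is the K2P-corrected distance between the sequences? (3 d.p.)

0.249

Under the Kimura two-parameter model, d = −½ ln(1 − 2P − Q) − ¼ ln(1 − 2Q).
1 − 2P − Q = 0.648, giving −½ ln(0.648) = 0.216932.
1 − 2Q = 0.8792, giving −¼ ln(0.8792) = 0.032186.
d = 0.216932 + 0.032186 = 0.249118.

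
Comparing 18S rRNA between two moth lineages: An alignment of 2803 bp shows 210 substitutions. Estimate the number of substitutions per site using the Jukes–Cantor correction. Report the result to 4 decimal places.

0.0789

p = 210/2803 ≈ 0.07492.
d = −(3/4) ln(1 − 4p/3) = −0.75 ln(1 − 0.099893) = −0.75 ln(0.900107)
  = −0.75 × (-0.105242) = 0.078932 substitutions/site.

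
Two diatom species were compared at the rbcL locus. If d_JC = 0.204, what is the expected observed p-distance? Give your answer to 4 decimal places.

0.1786

p = (3/4)(1 − e^(−4d/3)) = 0.75 × (1 − e^(-0.272)) = 0.75 × (1 − 0.761854) = 0.178610.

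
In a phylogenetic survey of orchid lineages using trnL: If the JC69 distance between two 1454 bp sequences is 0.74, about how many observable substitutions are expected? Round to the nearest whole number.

684

Invert JC69: p = (3/4)(1 − e^(−4d/3)) = 0.75 × (1 − e^(-0.986667)) = 0.75 × (1 − 0.372817) = 0.470387.
Expected differing sites = pL ≈ 0.470387 × 1454 = 683.942698 ≈ 684.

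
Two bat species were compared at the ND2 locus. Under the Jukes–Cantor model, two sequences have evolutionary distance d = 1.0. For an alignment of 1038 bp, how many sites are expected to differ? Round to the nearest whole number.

Invert JC69: p = (3/4)(1 − e^(−4d/3)) = 0.75 × (1 − e^(-1.333333)) = 0.75 × (1 − 0.263597) = 0.552302.
Expected differing sites = pL ≈ 0.552302 × 1038 = 573.289476 ≈ 573.

573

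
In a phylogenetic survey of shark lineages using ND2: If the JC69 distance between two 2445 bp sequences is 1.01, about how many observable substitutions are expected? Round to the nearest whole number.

Invert JC69: p = (3/4)(1 − e^(−4d/3)) = 0.75 × (1 − e^(-1.346667)) = 0.75 × (1 − 0.260106) = 0.554921.
Expected differing sites = pL ≈ 0.554921 × 2445 = 1356.781845 ≈ 1357.

1357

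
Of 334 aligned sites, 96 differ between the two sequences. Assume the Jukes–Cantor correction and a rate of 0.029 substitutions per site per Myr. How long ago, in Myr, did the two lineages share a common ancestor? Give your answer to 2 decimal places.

6.25

p = 96/334 ≈ 0.287425.
d = −(3/4) ln(1 − 4p/3) = −0.75 ln(1 − 0.383233) = −0.75 ln(0.616767)
  = −0.75 × (-0.483264) = 0.362448 substitutions/site.
Under a molecular clock d = 2μt, so t = d/(2μ) = 0.362448 / (2 × 0.029) = 6.25 Myr.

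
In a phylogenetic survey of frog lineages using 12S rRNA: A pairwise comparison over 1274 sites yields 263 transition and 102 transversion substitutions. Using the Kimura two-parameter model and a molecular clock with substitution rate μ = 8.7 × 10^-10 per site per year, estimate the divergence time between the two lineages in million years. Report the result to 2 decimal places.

P = 263/1274 ≈ 0.206436 and Q = 102/1274 ≈ 0.080063.
Under the Kimura two-parameter model, d = −½ ln(1 − 2P − Q) − ¼ ln(1 − 2Q).
1 − 2P − Q = 0.507065, giving −½ ln(0.507065) = 0.339558.
1 − 2Q = 0.839874, giving −¼ ln(0.839874) = 0.043626.
d = 0.339558 + 0.043626 = 0.383184.
Under a molecular clock d = 2μt, so t = d/(2μ) = 0.383184 / (2 × 8.7 × 10^-10) = 220.22 million years.

220.22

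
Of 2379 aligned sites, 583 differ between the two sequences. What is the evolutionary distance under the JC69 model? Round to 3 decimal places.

0.297

p = 583/2379 ≈ 0.245061.
d = −(3/4) ln(1 − 4p/3) = −0.75 ln(1 − 0.326748) = −0.75 ln(0.673252)
  = −0.75 × (-0.395636) = 0.296727 substitutions/site.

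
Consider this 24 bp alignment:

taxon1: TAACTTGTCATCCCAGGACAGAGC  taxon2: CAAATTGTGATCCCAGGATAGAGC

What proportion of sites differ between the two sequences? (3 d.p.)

The sequences differ at 4 of 24 positions (sites 1, 4, 9, 19).
p = 4/24 = 0.166666… ≈ 0.167 (to 3 d.p.).

0.167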